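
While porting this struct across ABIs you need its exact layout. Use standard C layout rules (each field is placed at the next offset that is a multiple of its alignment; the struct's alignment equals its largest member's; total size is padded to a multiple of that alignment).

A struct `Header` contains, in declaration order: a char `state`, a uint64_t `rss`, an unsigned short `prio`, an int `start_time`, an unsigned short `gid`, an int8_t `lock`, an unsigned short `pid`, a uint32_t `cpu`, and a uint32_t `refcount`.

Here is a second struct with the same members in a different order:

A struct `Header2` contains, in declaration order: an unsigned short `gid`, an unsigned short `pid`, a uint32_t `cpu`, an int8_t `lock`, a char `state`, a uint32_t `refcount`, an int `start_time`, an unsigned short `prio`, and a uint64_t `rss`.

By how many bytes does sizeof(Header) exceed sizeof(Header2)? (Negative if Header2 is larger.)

state at 0 (size 1, align 1) → ends 1
pad 7 to align 8 for rss
rss at 8 (size 8, align 8) → ends 16
prio at 16 (size 2, align 2) → ends 18
pad 2 to align 4 for start_time
start_time at 20 (size 4, align 4) → ends 24
gid at 24 (size 2, align 2) → ends 26
lock at 26 (size 1, align 1) → ends 27
pad 1 to align 2 for pid
pid at 28 (size 2, align 2) → ends 30
pad 2 to align 4 for cpu
cpu at 32 (size 4, align 4) → ends 36
refcount at 36 (size 4, align 4) → ends 40
total 40 bytes, alignment 8
— Header2 —
gid at 0 (size 2, align 2) → ends 2
pid at 2 (size 2, align 2) → ends 4
cpu at 4 (size 4, align 4) → ends 8
lock at 8 (size 1, align 1) → ends 9
state at 9 (size 1, align 1) → ends 10
pad 2 to align 4 for refcount
refcount at 12 (size 4, align 4) → ends 16
start_time at 16 (size 4, align 4) → ends 20
prio at 20 (size 2, align 2) → ends 22
pad 2 to align 8 for rss
rss at 24 (size 8, align 8) → ends 32
total 32 bytes, alignment 8
40 − 32 = 8

8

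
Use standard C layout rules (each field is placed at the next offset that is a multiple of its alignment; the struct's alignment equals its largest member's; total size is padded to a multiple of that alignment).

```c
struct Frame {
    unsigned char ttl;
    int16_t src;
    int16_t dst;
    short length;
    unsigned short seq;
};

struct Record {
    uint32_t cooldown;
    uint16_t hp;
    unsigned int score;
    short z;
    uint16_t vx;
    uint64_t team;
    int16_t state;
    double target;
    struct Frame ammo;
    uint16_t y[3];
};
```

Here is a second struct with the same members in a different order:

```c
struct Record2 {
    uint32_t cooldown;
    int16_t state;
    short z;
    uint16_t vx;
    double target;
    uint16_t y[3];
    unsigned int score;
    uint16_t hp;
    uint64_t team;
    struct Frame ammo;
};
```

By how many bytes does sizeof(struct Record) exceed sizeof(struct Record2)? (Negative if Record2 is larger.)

Frame: ttl at 0 (size 1, align 1) → ends 1; pad 1 to align 2 for src; src at 2 (size 2, align 2) → ends 4; dst at 4 (size 2, align 2) → ends 6; length at 6 (size 2, align 2) → ends 8; seq at 8 (size 2, align 2) → ends 10; total 10 bytes, alignment 2
cooldown at 0 (size 4, align 4) → ends 4
hp at 4 (size 2, align 2) → ends 6
pad 2 to align 4 for score
score at 8 (size 4, align 4) → ends 12
z at 12 (size 2, align 2) → ends 14
vx at 14 (size 2, align 2) → ends 16
team at 16 (size 8, align 8) → ends 24
state at 24 (size 2, align 2) → ends 26
pad 6 to align 8 for target
target at 32 (size 8, align 8) → ends 40
ammo at 40 (size 10, align 2) → ends 50
y at 50 (size 6, align 2) → ends 56
total 56 bytes, alignment 8
— Record2 —
cooldown at 0 (size 4, align 4) → ends 4
state at 4 (size 2, align 2) → ends 6
z at 6 (size 2, align 2) → ends 8
vx at 8 (size 2, align 2) → ends 10
pad 6 to align 8 for target
target at 16 (size 8, align 8) → ends 24
y at 24 (size 6, align 2) → ends 30
pad 2 to align 4 for score
score at 32 (size 4, align 4) → ends 36
hp at 36 (size 2, align 2) → ends 38
pad 2 to align 8 for team
team at 40 (size 8, align 8) → ends 48
ammo at 48 (size 10, align 2) → ends 58
tail pad 6 to reach multiple of 8
total 64 bytes, alignment 8
56 − 64 = -8

-8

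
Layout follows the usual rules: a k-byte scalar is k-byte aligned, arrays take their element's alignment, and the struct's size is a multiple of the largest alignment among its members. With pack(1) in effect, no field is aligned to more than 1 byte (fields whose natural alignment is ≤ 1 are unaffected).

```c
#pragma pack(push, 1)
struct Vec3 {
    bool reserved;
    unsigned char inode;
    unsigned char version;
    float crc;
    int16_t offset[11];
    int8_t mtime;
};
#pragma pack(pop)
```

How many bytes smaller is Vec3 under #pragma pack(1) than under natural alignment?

natural layout:
  @0: reserved [1B, align 1] → 1
  @1: inode [1B, align 1] → 2
  @2: version [1B, align 1] → 3
  +1 pad (align 4)
  @4: crc [4B, align 4] → 8
  @8: offset [22B, align 2] → 30
  @30: mtime [1B, align 1] → 31
  +1 tail pad (align 4)
  size 32, align 4
packed(1) layout:
  @0: reserved [1B, align 1] → 1
  @1: inode [1B, align 1] → 2
  @2: version [1B, align 1] → 3
  @3: crc [4B, align 1] → 7
  @7: offset [22B, align 1] → 29
  @29: mtime [1B, align 1] → 30
  size 30, align 1
32 − 30 = 2

2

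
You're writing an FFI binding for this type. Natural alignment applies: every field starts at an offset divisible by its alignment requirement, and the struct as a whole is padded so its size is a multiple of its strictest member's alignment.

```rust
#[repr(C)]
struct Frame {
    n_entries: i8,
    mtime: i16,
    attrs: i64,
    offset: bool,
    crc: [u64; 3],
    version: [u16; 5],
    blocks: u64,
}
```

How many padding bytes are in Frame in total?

0..1  n_entries  (1B, 1-aligned)
1..2  -- padding (1B)
2..4  mtime  (2B, 2-aligned)
4..8  -- padding (4B)
8..16  attrs  (8B, 8-aligned)
16..17  offset  (1B, 1-aligned)
17..24  -- padding (7B)
24..48  crc  (24B, 8-aligned)
48..58  version  (10B, 2-aligned)
58..64  -- padding (6B)
64..72  blocks  (8B, 8-aligned)
sizeof = 72, alignof = 8
data bytes 54, size 72 → padding 18

18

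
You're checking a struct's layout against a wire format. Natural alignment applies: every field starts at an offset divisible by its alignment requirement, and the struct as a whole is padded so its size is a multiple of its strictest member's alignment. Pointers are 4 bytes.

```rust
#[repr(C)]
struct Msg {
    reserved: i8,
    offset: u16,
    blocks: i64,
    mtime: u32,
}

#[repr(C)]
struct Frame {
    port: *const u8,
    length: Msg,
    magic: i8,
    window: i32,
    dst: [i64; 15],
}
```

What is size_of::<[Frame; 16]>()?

Msg: 0..1  reserved  (1B, 1-aligned); 1..2  -- padding (1B); 2..4  offset  (2B, 2-aligned); 4..8  -- padding (4B); 8..16  blocks  (8B, 8-aligned); 16..20  mtime  (4B, 4-aligned); 20..24  -- tail padding (4B); sizeof = 24, alignof = 8
0..4  port  (4B, 4-aligned)
4..8  -- padding (4B)
8..32  length  (24B, 8-aligned)
32..33  magic  (1B, 1-aligned)
33..36  -- padding (3B)
36..40  window  (4B, 4-aligned)
40..160  dst  (120B, 8-aligned)
sizeof = 160, alignof = 8
array of 16: 16 × 160 = 2560

2560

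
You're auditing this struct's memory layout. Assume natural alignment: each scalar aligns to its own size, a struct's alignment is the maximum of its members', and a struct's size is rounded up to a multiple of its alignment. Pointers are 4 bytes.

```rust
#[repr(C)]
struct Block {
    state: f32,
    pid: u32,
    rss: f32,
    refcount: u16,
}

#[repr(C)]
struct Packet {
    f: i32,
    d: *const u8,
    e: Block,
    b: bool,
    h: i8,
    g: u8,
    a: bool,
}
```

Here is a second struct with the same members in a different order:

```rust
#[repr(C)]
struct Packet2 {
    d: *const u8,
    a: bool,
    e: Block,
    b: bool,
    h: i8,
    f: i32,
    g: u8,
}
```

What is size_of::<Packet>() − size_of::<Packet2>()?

-8

Block: 0..4  state  (4B, 4-aligned); 4..8  pid  (4B, 4-aligned); 8..12  rss  (4B, 4-aligned); 12..14  refcount  (2B, 2-aligned); 14..16  -- tail padding (2B); sizeof = 16, alignof = 4
0..4  f  (4B, 4-aligned)
4..8  d  (4B, 4-aligned)
8..24  e  (16B, 4-aligned)
24..25  b  (1B, 1-aligned)
25..26  h  (1B, 1-aligned)
26..27  g  (1B, 1-aligned)
27..28  a  (1B, 1-aligned)
sizeof = 28, alignof = 4
— Packet2 —
0..4  d  (4B, 4-aligned)
4..5  a  (1B, 1-aligned)
5..8  -- padding (3B)
8..24  e  (16B, 4-aligned)
24..25  b  (1B, 1-aligned)
25..26  h  (1B, 1-aligned)
26..28  -- padding (2B)
28..32  f  (4B, 4-aligned)
32..33  g  (1B, 1-aligned)
33..36  -- tail padding (3B)
sizeof = 36, alignof = 4
28 − 36 = -8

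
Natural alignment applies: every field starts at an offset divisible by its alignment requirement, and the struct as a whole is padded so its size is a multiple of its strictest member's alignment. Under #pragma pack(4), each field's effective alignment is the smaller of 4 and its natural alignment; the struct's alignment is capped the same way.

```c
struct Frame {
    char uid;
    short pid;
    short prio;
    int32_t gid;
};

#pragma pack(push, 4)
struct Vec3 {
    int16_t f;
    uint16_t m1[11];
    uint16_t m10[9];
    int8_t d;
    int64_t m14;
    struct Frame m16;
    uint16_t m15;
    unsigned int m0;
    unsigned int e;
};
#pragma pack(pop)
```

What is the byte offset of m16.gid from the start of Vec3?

60

Frame: 0..1  uid  (1B, 1-aligned); 1..2  -- padding (1B); 2..4  pid  (2B, 2-aligned); 4..6  prio  (2B, 2-aligned); 6..8  -- padding (2B); 8..12  gid  (4B, 4-aligned); sizeof = 12, alignof = 4
0..2  f  (2B, 2-aligned)
2..24  m1  (22B, 2-aligned)
24..42  m10  (18B, 2-aligned)
42..43  d  (1B, 1-aligned)
43..44  -- padding (1B)
44..52  m14  (8B, 4-aligned)
52..64  m16  (12B, 4-aligned)
within Frame: gid at 8
52 + 8 = 60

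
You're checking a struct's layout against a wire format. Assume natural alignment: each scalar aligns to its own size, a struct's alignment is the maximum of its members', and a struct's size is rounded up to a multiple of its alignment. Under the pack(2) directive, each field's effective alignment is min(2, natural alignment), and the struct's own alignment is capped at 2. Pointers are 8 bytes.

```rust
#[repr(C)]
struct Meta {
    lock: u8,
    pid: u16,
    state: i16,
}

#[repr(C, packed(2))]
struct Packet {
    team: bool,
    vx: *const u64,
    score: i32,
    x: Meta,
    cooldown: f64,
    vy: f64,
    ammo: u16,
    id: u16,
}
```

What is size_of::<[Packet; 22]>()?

Meta: 0..1  lock  (1B, 1-aligned); 1..2  -- padding (1B); 2..4  pid  (2B, 2-aligned); 4..6  state  (2B, 2-aligned); sizeof = 6, alignof = 2
0..1  team  (1B, 1-aligned)
1..2  -- padding (1B)
2..10  vx  (8B, 2-aligned)
10..14  score  (4B, 2-aligned)
14..20  x  (6B, 2-aligned)
20..28  cooldown  (8B, 2-aligned)
28..36  vy  (8B, 2-aligned)
36..38  ammo  (2B, 2-aligned)
38..40  id  (2B, 2-aligned)
sizeof = 40, alignof = 2
array of 22: 22 × 40 = 880

880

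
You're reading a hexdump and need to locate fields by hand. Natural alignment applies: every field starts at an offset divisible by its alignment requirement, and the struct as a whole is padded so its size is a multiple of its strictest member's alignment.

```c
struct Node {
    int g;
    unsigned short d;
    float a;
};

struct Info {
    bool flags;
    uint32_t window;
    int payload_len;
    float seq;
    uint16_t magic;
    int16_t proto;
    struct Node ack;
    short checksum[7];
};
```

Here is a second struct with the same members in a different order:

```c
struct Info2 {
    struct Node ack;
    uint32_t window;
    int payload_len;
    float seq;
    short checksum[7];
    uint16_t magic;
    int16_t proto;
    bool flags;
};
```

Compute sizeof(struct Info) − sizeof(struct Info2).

Node: g at 0 (size 4, align 4) → ends 4; d at 4 (size 2, align 2) → ends 6; pad 2 to align 4 for a; a at 8 (size 4, align 4) → ends 12; total 12 bytes, alignment 4
flags at 0 (size 1, align 1) → ends 1
pad 3 to align 4 for window
window at 4 (size 4, align 4) → ends 8
payload_len at 8 (size 4, align 4) → ends 12
seq at 12 (size 4, align 4) → ends 16
magic at 16 (size 2, align 2) → ends 18
proto at 18 (size 2, align 2) → ends 20
ack at 20 (size 12, align 4) → ends 32
checksum at 32 (size 14, align 2) → ends 46
tail pad 2 to reach multiple of 4
total 48 bytes, alignment 4
— Info2 —
ack at 0 (size 12, align 4) → ends 12
window at 12 (size 4, align 4) → ends 16
payload_len at 16 (size 4, align 4) → ends 20
seq at 20 (size 4, align 4) → ends 24
checksum at 24 (size 14, align 2) → ends 38
magic at 38 (size 2, align 2) → ends 40
proto at 40 (size 2, align 2) → ends 42
flags at 42 (size 1, align 1) → ends 43
tail pad 1 to reach multiple of 4
total 44 bytes, alignment 4
48 − 44 = 4

4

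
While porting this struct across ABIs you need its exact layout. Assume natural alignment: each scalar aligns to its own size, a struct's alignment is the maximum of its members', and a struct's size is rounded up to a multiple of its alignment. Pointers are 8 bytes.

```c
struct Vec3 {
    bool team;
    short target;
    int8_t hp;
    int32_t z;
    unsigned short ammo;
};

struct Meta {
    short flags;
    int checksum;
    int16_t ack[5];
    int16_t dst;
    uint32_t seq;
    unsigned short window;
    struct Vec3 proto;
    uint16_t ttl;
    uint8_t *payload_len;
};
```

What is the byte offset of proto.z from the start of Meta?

Vec3: team at 0 (size 1, align 1) → ends 1; pad 1 to align 2 for target; target at 2 (size 2, align 2) → ends 4; hp at 4 (size 1, align 1) → ends 5; pad 3 to align 4 for z; z at 8 (size 4, align 4) → ends 12; ammo at 12 (size 2, align 2) → ends 14; tail pad 2 to reach multiple of 4; total 16 bytes, alignment 4
flags at 0 (size 2, align 2) → ends 2
pad 2 to align 4 for checksum
checksum at 4 (size 4, align 4) → ends 8
ack at 8 (size 10, align 2) → ends 18
dst at 18 (size 2, align 2) → ends 20
seq at 20 (size 4, align 4) → ends 24
window at 24 (size 2, align 2) → ends 26
pad 2 to align 4 for proto
proto at 28 (size 16, align 4) → ends 44
within Vec3: z at 8
28 + 8 = 36

36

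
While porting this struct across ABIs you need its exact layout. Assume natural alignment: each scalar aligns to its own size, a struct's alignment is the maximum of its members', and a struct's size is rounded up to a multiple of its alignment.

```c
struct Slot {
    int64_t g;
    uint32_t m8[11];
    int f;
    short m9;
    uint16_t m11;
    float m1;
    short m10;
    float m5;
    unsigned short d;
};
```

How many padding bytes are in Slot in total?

g at 0 (size 8, align 8) → ends 8
m8 at 8 (size 44, align 4) → ends 52
f at 52 (size 4, align 4) → ends 56
m9 at 56 (size 2, align 2) → ends 58
m11 at 58 (size 2, align 2) → ends 60
m1 at 60 (size 4, align 4) → ends 64
m10 at 64 (size 2, align 2) → ends 66
pad 2 to align 4 for m5
m5 at 68 (size 4, align 4) → ends 72
d at 72 (size 2, align 2) → ends 74
tail pad 6 to reach multiple of 8
total 80 bytes, alignment 8
data bytes 72, size 80 → padding 8

8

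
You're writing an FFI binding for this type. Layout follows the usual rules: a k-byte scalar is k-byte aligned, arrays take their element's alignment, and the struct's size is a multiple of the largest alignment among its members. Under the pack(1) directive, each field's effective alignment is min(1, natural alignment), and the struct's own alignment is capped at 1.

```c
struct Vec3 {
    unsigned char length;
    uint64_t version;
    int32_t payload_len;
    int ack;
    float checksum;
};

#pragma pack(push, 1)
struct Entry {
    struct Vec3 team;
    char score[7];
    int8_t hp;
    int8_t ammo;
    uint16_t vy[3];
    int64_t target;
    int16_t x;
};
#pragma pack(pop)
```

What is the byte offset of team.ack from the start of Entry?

Vec3: 0..1  length  (1B, 1-aligned); 1..8  -- padding (7B); 8..16  version  (8B, 8-aligned); 16..20  payload_len  (4B, 4-aligned); 20..24  ack  (4B, 4-aligned); 24..28  checksum  (4B, 4-aligned); 28..32  -- tail padding (4B); sizeof = 32, alignof = 8
0..32  team  (32B, 1-aligned)
within Vec3: ack at 20
0 + 20 = 20

20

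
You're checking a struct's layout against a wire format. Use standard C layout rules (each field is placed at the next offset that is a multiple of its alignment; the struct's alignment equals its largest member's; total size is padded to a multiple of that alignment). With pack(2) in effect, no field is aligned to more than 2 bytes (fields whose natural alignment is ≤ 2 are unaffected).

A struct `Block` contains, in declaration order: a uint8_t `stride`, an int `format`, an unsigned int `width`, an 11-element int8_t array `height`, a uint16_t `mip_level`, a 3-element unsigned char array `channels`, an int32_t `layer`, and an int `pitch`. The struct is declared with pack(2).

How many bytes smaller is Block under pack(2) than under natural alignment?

natural layout:
  @0: stride [1B, align 1] → 1
  +3 pad (align 4)
  @4: format [4B, align 4] → 8
  @8: width [4B, align 4] → 12
  @12: height [11B, align 1] → 23
  +1 pad (align 2)
  @24: mip_level [2B, align 2] → 26
  @26: channels [3B, align 1] → 29
  +3 pad (align 4)
  @32: layer [4B, align 4] → 36
  @36: pitch [4B, align 4] → 40
  size 40, align 4
packed(2) layout:
  @0: stride [1B, align 1] → 1
  +1 pad (align 2)
  @2: format [4B, align 2] → 6
  @6: width [4B, align 2] → 10
  @10: height [11B, align 1] → 21
  +1 pad (align 2)
  @22: mip_level [2B, align 2] → 24
  @24: channels [3B, align 1] → 27
  +1 pad (align 2)
  @28: layer [4B, align 2] → 32
  @32: pitch [4B, align 2] → 36
  size 36, align 2
40 − 36 = 4

4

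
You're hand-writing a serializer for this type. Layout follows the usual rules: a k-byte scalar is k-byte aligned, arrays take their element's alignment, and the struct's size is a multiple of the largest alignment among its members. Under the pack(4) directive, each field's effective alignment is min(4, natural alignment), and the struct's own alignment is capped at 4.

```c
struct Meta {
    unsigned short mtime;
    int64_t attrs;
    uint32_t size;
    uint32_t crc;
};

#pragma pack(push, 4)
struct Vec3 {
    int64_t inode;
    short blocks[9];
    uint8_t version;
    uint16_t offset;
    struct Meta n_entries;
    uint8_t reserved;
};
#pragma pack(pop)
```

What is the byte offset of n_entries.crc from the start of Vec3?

Meta: @0: mtime [2B, align 2] → 2; +6 pad (align 8); @8: attrs [8B, align 8] → 16; @16: size [4B, align 4] → 20; @20: crc [4B, align 4] → 24; size 24, align 8
@0: inode [8B, align 4] → 8
@8: blocks [18B, align 2] → 26
@26: version [1B, align 1] → 27
+1 pad (align 2)
@28: offset [2B, align 2] → 30
+2 pad (align 4)
@32: n_entries [24B, align 4] → 56
within Meta: crc at 20
32 + 20 = 52

52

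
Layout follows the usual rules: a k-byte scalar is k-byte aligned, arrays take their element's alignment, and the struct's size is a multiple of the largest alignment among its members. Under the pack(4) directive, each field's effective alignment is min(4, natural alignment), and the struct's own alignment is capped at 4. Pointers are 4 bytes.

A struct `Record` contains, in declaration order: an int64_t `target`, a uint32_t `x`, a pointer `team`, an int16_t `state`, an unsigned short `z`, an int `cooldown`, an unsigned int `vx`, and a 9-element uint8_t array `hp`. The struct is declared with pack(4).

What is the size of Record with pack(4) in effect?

0..8  target  (8B, 4-aligned)
8..12  x  (4B, 4-aligned)
12..16  team  (4B, 4-aligned)
16..18  state  (2B, 2-aligned)
18..20  z  (2B, 2-aligned)
20..24  cooldown  (4B, 4-aligned)
24..28  vx  (4B, 4-aligned)
28..37  hp  (9B, 1-aligned)
37..40  -- tail padding (3B)
sizeof = 40, alignof = 4

40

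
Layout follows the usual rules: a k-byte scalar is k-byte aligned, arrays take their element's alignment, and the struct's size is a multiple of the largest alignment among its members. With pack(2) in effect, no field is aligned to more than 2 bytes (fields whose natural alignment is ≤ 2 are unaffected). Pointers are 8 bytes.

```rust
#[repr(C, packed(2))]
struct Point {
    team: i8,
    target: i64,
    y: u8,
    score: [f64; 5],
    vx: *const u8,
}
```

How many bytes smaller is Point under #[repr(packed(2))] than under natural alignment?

natural layout:
  @0: team [1B, align 1] → 1
  +7 pad (align 8)
  @8: target [8B, align 8] → 16
  @16: y [1B, align 1] → 17
  +7 pad (align 8)
  @24: score [40B, align 8] → 64
  @64: vx [8B, align 8] → 72
  size 72, align 8
packed(2) layout:
  @0: team [1B, align 1] → 1
  +1 pad (align 2)
  @2: target [8B, align 2] → 10
  @10: y [1B, align 1] → 11
  +1 pad (align 2)
  @12: score [40B, align 2] → 52
  @52: vx [8B, align 2] → 60
  size 60, align 2
72 − 60 = 12

12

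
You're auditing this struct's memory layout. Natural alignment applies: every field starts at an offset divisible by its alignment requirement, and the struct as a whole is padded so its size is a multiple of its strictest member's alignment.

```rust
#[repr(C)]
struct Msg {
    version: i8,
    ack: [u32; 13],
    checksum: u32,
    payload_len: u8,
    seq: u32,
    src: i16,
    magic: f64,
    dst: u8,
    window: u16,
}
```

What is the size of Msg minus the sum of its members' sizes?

version at 0 (size 1, align 1) → ends 1
pad 3 to align 4 for ack
ack at 4 (size 52, align 4) → ends 56
checksum at 56 (size 4, align 4) → ends 60
payload_len at 60 (size 1, align 1) → ends 61
pad 3 to align 4 for seq
seq at 64 (size 4, align 4) → ends 68
src at 68 (size 2, align 2) → ends 70
pad 2 to align 8 for magic
magic at 72 (size 8, align 8) → ends 80
dst at 80 (size 1, align 1) → ends 81
pad 1 to align 2 for window
window at 82 (size 2, align 2) → ends 84
tail pad 4 to reach multiple of 8
total 88 bytes, alignment 8
data bytes 75, size 88 → padding 13

13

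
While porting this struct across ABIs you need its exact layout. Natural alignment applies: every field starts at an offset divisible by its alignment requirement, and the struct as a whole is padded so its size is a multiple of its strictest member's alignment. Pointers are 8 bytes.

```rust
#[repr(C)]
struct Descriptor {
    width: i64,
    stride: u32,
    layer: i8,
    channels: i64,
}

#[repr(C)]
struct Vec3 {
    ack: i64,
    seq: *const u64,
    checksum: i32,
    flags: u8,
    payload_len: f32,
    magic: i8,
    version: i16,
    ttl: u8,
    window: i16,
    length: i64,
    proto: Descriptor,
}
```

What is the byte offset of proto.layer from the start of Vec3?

Descriptor: 0..8  width  (8B, 8-aligned); 8..12  stride  (4B, 4-aligned); 12..13  layer  (1B, 1-aligned); 13..16  -- padding (3B); 16..24  channels  (8B, 8-aligned); sizeof = 24, alignof = 8
0..8  ack  (8B, 8-aligned)
8..16  seq  (8B, 8-aligned)
16..20  checksum  (4B, 4-aligned)
20..21  flags  (1B, 1-aligned)
21..24  -- padding (3B)
24..28  payload_len  (4B, 4-aligned)
28..29  magic  (1B, 1-aligned)
29..30  -- padding (1B)
30..32  version  (2B, 2-aligned)
32..33  ttl  (1B, 1-aligned)
33..34  -- padding (1B)
34..36  window  (2B, 2-aligned)
36..40  -- padding (4B)
40..48  length  (8B, 8-aligned)
48..72  proto  (24B, 8-aligned)
within Descriptor: layer at 12
48 + 12 = 60

60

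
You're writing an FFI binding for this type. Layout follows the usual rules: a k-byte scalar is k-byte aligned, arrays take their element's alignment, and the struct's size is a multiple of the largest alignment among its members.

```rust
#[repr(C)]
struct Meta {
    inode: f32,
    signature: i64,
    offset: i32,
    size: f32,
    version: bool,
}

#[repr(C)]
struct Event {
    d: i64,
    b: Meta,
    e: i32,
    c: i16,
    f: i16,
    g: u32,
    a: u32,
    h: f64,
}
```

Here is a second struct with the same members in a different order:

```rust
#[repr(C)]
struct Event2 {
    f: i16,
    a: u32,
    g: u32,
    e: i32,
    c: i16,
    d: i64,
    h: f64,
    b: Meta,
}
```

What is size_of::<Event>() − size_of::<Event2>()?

-8

Meta: inode at 0 (size 4, align 4) → ends 4; pad 4 to align 8 for signature; signature at 8 (size 8, align 8) → ends 16; offset at 16 (size 4, align 4) → ends 20; size at 20 (size 4, align 4) → ends 24; version at 24 (size 1, align 1) → ends 25; tail pad 7 to reach multiple of 8; total 32 bytes, alignment 8
d at 0 (size 8, align 8) → ends 8
b at 8 (size 32, align 8) → ends 40
e at 40 (size 4, align 4) → ends 44
c at 44 (size 2, align 2) → ends 46
f at 46 (size 2, align 2) → ends 48
g at 48 (size 4, align 4) → ends 52
a at 52 (size 4, align 4) → ends 56
h at 56 (size 8, align 8) → ends 64
total 64 bytes, alignment 8
— Event2 —
f at 0 (size 2, align 2) → ends 2
pad 2 to align 4 for a
a at 4 (size 4, align 4) → ends 8
g at 8 (size 4, align 4) → ends 12
e at 12 (size 4, align 4) → ends 16
c at 16 (size 2, align 2) → ends 18
pad 6 to align 8 for d
d at 24 (size 8, align 8) → ends 32
h at 32 (size 8, align 8) → ends 40
b at 40 (size 32, align 8) → ends 72
total 72 bytes, alignment 8
64 − 72 = -8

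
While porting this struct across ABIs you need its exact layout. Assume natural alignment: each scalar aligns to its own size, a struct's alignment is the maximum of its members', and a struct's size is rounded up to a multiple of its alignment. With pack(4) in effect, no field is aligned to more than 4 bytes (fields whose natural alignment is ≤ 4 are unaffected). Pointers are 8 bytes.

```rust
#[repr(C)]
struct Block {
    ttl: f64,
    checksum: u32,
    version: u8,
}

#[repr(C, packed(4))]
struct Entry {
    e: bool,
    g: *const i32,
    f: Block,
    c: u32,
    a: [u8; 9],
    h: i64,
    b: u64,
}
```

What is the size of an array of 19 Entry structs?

1140

Block: 0..8  ttl  (8B, 8-aligned); 8..12  checksum  (4B, 4-aligned); 12..13  version  (1B, 1-aligned); 13..16  -- tail padding (3B); sizeof = 16, alignof = 8
0..1  e  (1B, 1-aligned)
1..4  -- padding (3B)
4..12  g  (8B, 4-aligned)
12..28  f  (16B, 4-aligned)
28..32  c  (4B, 4-aligned)
32..41  a  (9B, 1-aligned)
41..44  -- padding (3B)
44..52  h  (8B, 4-aligned)
52..60  b  (8B, 4-aligned)
sizeof = 60, alignof = 4
array of 19: 19 × 60 = 1140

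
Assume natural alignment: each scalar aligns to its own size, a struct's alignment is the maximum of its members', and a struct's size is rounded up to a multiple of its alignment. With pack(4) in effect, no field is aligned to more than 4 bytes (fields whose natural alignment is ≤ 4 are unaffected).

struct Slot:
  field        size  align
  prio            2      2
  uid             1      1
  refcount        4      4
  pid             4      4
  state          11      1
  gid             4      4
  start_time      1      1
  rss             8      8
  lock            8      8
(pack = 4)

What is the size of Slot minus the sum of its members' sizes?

0..2  prio  (2B, 2-aligned)
2..3  uid  (1B, 1-aligned)
3..4  -- padding (1B)
4..8  refcount  (4B, 4-aligned)
8..12  pid  (4B, 4-aligned)
12..23  state  (11B, 1-aligned)
23..24  -- padding (1B)
24..28  gid  (4B, 4-aligned)
28..29  start_time  (1B, 1-aligned)
29..32  -- padding (3B)
32..40  rss  (8B, 4-aligned)
40..48  lock  (8B, 4-aligned)
sizeof = 48, alignof = 4
data bytes 43, size 48 → padding 5

5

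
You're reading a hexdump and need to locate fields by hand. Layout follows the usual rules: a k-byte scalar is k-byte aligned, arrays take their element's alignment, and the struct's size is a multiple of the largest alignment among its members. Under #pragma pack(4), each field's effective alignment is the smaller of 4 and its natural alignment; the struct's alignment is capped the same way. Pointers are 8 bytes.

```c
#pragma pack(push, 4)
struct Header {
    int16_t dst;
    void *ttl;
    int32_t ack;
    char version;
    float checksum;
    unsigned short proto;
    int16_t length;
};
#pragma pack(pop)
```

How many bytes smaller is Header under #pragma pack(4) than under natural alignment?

natural layout:
  0..2  dst  (2B, 2-aligned)
  2..8  -- padding (6B)
  8..16  ttl  (8B, 8-aligned)
  16..20  ack  (4B, 4-aligned)
  20..21  version  (1B, 1-aligned)
  21..24  -- padding (3B)
  24..28  checksum  (4B, 4-aligned)
  28..30  proto  (2B, 2-aligned)
  30..32  length  (2B, 2-aligned)
  sizeof = 32, alignof = 8
packed(4) layout:
  0..2  dst  (2B, 2-aligned)
  2..4  -- padding (2B)
  4..12  ttl  (8B, 4-aligned)
  12..16  ack  (4B, 4-aligned)
  16..17  version  (1B, 1-aligned)
  17..20  -- padding (3B)
  20..24  checksum  (4B, 4-aligned)
  24..26  proto  (2B, 2-aligned)
  26..28  length  (2B, 2-aligned)
  sizeof = 28, alignof = 4
32 − 28 = 4

4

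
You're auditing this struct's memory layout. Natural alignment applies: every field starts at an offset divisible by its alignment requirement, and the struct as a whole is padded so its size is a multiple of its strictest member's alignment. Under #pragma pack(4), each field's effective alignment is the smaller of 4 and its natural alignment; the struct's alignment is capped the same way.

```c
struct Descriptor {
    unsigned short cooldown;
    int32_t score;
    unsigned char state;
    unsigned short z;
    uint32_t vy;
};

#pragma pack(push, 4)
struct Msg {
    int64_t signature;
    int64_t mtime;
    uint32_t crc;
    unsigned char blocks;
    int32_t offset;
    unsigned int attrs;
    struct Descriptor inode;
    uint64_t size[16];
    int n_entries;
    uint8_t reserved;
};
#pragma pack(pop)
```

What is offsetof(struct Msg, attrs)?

Descriptor: 0..2  cooldown  (2B, 2-aligned); 2..4  -- padding (2B); 4..8  score  (4B, 4-aligned); 8..9  state  (1B, 1-aligned); 9..10  -- padding (1B); 10..12  z  (2B, 2-aligned); 12..16  vy  (4B, 4-aligned); sizeof = 16, alignof = 4
0..8  signature  (8B, 4-aligned)
8..16  mtime  (8B, 4-aligned)
16..20  crc  (4B, 4-aligned)
20..21  blocks  (1B, 1-aligned)
21..24  -- padding (3B)
24..28  offset  (4B, 4-aligned)
28..32  attrs  (4B, 4-aligned)

28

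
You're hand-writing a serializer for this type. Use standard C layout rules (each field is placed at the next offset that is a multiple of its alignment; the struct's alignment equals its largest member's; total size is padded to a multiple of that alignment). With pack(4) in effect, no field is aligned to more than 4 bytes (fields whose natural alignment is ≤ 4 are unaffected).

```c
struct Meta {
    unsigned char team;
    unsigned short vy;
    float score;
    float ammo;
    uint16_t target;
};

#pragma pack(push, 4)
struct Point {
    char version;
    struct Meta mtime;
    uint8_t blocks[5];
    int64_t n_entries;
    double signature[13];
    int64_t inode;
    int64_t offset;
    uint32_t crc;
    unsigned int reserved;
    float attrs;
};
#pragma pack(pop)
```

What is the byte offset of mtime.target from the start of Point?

16

Meta: @0: team [1B, align 1] → 1; +1 pad (align 2); @2: vy [2B, align 2] → 4; @4: score [4B, align 4] → 8; @8: ammo [4B, align 4] → 12; @12: target [2B, align 2] → 14; +2 tail pad (align 4); size 16, align 4
@0: version [1B, align 1] → 1
+3 pad (align 4)
@4: mtime [16B, align 4] → 20
within Meta: target at 12
4 + 12 = 16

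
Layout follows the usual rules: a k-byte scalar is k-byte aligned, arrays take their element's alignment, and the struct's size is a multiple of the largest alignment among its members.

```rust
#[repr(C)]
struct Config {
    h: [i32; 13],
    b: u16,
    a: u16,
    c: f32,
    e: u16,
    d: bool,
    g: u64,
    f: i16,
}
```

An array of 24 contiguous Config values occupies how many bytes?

h at 0 (size 52, align 4) → ends 52
b at 52 (size 2, align 2) → ends 54
a at 54 (size 2, align 2) → ends 56
c at 56 (size 4, align 4) → ends 60
e at 60 (size 2, align 2) → ends 62
d at 62 (size 1, align 1) → ends 63
pad 1 to align 8 for g
g at 64 (size 8, align 8) → ends 72
f at 72 (size 2, align 2) → ends 74
tail pad 6 to reach multiple of 8
total 80 bytes, alignment 8
array of 24: 24 × 80 = 1920

1920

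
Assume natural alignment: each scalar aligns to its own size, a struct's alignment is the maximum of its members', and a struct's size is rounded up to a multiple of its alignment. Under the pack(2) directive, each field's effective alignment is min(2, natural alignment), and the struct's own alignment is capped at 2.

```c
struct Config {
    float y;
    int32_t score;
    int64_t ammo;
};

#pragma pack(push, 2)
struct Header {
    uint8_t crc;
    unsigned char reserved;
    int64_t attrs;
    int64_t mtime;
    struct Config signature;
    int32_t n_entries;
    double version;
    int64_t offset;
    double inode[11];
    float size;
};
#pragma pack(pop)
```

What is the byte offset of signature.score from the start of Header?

22

Config: @0: y [4B, align 4] → 4; @4: score [4B, align 4] → 8; @8: ammo [8B, align 8] → 16; size 16, align 8
@0: crc [1B, align 1] → 1
@1: reserved [1B, align 1] → 2
@2: attrs [8B, align 2] → 10
@10: mtime [8B, align 2] → 18
@18: signature [16B, align 2] → 34
within Config: score at 4
18 + 4 = 22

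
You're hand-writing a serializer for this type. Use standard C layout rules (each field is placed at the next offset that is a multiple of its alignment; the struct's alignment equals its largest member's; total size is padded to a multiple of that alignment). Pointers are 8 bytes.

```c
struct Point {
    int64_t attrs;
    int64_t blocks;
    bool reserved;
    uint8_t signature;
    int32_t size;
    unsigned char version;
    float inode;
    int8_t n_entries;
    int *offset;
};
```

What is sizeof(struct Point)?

48 bytes

@0: attrs [8B, align 8] → 8
@8: blocks [8B, align 8] → 16
@16: reserved [1B, align 1] → 17
@17: signature [1B, align 1] → 18
+2 pad (align 4)
@20: size [4B, align 4] → 24
@24: version [1B, align 1] → 25
+3 pad (align 4)
@28: inode [4B, align 4] → 32
@32: n_entries [1B, align 1] → 33
+7 pad (align 8)
@40: offset [8B, align 8] → 48
size 48, align 8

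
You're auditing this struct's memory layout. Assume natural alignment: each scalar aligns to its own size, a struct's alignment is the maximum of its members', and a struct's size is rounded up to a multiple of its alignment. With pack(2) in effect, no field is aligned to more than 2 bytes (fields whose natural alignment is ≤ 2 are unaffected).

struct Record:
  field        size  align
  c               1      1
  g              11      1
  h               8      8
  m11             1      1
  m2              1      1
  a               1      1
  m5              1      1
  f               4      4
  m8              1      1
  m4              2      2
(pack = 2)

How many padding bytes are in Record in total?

@0: c [1B, align 1] → 1
@1: g [11B, align 1] → 12
@12: h [8B, align 2] → 20
@20: m11 [1B, align 1] → 21
@21: m2 [1B, align 1] → 22
@22: a [1B, align 1] → 23
@23: m5 [1B, align 1] → 24
@24: f [4B, align 2] → 28
@28: m8 [1B, align 1] → 29
+1 pad (align 2)
@30: m4 [2B, align 2] → 32
size 32, align 2
data bytes 31, size 32 → padding 1

1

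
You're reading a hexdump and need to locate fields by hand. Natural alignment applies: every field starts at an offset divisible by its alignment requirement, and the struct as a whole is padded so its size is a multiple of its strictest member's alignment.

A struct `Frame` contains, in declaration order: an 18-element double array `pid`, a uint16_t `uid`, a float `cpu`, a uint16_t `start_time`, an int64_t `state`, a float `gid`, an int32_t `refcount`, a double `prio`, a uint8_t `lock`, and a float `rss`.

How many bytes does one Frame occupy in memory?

0..144  pid  (144B, 8-aligned)
144..146  uid  (2B, 2-aligned)
146..148  -- padding (2B)
148..152  cpu  (4B, 4-aligned)
152..154  start_time  (2B, 2-aligned)
154..160  -- padding (6B)
160..168  state  (8B, 8-aligned)
168..172  gid  (4B, 4-aligned)
172..176  refcount  (4B, 4-aligned)
176..184  prio  (8B, 8-aligned)
184..185  lock  (1B, 1-aligned)
185..188  -- padding (3B)
188..192  rss  (4B, 4-aligned)
sizeof = 192, alignof = 8

192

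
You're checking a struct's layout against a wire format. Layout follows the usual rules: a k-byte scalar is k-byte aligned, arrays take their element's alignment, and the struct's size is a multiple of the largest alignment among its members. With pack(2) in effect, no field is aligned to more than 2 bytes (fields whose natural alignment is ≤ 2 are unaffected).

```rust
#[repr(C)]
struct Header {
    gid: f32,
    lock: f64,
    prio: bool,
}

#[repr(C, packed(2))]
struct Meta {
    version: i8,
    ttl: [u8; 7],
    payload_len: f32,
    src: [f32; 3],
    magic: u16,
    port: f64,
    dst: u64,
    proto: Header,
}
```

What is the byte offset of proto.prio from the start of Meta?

58

Header: 0..4  gid  (4B, 4-aligned); 4..8  -- padding (4B); 8..16  lock  (8B, 8-aligned); 16..17  prio  (1B, 1-aligned); 17..24  -- tail padding (7B); sizeof = 24, alignof = 8
0..1  version  (1B, 1-aligned)
1..8  ttl  (7B, 1-aligned)
8..12  payload_len  (4B, 2-aligned)
12..24  src  (12B, 2-aligned)
24..26  magic  (2B, 2-aligned)
26..34  port  (8B, 2-aligned)
34..42  dst  (8B, 2-aligned)
42..66  proto  (24B, 2-aligned)
within Header: prio at 16
42 + 16 = 58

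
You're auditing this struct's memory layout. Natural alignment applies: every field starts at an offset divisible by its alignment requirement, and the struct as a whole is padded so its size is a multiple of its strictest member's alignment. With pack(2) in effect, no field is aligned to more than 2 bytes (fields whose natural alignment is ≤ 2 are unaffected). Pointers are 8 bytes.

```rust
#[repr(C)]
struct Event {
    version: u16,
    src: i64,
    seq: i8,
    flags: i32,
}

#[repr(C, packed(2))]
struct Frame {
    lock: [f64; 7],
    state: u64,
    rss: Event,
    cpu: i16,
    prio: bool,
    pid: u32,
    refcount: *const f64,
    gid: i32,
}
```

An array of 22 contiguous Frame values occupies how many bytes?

2376

Event: 0..2  version  (2B, 2-aligned); 2..8  -- padding (6B); 8..16  src  (8B, 8-aligned); 16..17  seq  (1B, 1-aligned); 17..20  -- padding (3B); 20..24  flags  (4B, 4-aligned); sizeof = 24, alignof = 8
0..56  lock  (56B, 2-aligned)
56..64  state  (8B, 2-aligned)
64..88  rss  (24B, 2-aligned)
88..90  cpu  (2B, 2-aligned)
90..91  prio  (1B, 1-aligned)
91..92  -- padding (1B)
92..96  pid  (4B, 2-aligned)
96..104  refcount  (8B, 2-aligned)
104..108  gid  (4B, 2-aligned)
sizeof = 108, alignof = 2
array of 22: 22 × 108 = 2376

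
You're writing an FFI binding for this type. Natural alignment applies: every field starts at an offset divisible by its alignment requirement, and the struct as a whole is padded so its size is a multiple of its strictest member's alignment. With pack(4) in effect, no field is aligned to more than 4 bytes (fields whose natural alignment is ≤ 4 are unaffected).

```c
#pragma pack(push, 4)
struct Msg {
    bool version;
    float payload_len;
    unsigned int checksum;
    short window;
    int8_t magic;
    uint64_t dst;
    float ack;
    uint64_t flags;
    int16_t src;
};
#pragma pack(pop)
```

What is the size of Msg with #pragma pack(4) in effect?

40

@0: version [1B, align 1] → 1
+3 pad (align 4)
@4: payload_len [4B, align 4] → 8
@8: checksum [4B, align 4] → 12
@12: window [2B, align 2] → 14
@14: magic [1B, align 1] → 15
+1 pad (align 4)
@16: dst [8B, align 4] → 24
@24: ack [4B, align 4] → 28
@28: flags [8B, align 4] → 36
@36: src [2B, align 2] → 38
+2 tail pad (align 4)
size 40, align 4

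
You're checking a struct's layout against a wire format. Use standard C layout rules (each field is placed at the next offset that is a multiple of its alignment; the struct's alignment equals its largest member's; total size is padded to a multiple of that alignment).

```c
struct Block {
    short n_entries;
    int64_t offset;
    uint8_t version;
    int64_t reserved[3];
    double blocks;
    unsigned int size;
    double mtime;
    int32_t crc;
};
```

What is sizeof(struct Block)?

80

n_entries at 0 (size 2, align 2) → ends 2
pad 6 to align 8 for offset
offset at 8 (size 8, align 8) → ends 16
version at 16 (size 1, align 1) → ends 17
pad 7 to align 8 for reserved
reserved at 24 (size 24, align 8) → ends 48
blocks at 48 (size 8, align 8) → ends 56
size at 56 (size 4, align 4) → ends 60
pad 4 to align 8 for mtime
mtime at 64 (size 8, align 8) → ends 72
crc at 72 (size 4, align 4) → ends 76
tail pad 4 to reach multiple of 8
total 80 bytes, alignment 8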